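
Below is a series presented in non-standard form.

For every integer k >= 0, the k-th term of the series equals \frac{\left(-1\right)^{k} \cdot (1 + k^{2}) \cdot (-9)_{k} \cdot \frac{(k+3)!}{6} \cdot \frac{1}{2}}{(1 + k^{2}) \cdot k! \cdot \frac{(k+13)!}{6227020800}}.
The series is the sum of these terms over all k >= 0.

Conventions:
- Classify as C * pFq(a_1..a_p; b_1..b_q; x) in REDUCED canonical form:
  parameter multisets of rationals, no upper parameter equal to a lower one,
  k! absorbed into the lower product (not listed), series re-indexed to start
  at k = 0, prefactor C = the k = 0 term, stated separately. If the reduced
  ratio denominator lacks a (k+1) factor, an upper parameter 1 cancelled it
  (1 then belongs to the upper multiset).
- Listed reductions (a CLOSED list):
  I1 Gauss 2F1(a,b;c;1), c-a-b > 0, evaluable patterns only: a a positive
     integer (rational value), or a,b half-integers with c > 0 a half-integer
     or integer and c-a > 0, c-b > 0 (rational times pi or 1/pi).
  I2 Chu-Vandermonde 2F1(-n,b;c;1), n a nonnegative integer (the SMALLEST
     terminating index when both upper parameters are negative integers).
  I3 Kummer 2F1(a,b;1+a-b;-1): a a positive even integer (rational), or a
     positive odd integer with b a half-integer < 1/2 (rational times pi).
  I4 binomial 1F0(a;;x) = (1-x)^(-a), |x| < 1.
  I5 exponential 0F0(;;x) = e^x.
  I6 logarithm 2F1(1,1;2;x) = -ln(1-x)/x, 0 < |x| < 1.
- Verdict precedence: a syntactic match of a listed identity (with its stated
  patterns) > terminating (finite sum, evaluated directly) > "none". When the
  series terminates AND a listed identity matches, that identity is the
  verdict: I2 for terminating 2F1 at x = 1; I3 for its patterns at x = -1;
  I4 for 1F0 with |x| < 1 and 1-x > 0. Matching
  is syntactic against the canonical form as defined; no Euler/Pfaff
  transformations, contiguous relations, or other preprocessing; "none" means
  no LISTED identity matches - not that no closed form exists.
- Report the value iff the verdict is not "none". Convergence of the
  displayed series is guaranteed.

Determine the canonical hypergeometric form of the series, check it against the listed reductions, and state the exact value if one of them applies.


The series (x = -1) is 2F1: upper {-9, 4}, lower {14}, prefactor \frac{1}{2}. Verdict (x = -1): the Kummer evaluation I3 applies (x = -1; c = 14 equals 1+a-b for upper {-9, 4}: listed pattern). Its exact value is \frac{13}{2}.

First insight: t_0 = \frac{1}{2} here, and the factorial ratio (C = 1/2) (k+a-1)!/(a-1)! is a rising factorial (a)_k.
Adjacent-term ratio: r(k) = -1 * (k-9) (k+4) / [(k+14) (k+1)] - rational; roots negated = parameters, x = -1, C = \frac{1}{2}.


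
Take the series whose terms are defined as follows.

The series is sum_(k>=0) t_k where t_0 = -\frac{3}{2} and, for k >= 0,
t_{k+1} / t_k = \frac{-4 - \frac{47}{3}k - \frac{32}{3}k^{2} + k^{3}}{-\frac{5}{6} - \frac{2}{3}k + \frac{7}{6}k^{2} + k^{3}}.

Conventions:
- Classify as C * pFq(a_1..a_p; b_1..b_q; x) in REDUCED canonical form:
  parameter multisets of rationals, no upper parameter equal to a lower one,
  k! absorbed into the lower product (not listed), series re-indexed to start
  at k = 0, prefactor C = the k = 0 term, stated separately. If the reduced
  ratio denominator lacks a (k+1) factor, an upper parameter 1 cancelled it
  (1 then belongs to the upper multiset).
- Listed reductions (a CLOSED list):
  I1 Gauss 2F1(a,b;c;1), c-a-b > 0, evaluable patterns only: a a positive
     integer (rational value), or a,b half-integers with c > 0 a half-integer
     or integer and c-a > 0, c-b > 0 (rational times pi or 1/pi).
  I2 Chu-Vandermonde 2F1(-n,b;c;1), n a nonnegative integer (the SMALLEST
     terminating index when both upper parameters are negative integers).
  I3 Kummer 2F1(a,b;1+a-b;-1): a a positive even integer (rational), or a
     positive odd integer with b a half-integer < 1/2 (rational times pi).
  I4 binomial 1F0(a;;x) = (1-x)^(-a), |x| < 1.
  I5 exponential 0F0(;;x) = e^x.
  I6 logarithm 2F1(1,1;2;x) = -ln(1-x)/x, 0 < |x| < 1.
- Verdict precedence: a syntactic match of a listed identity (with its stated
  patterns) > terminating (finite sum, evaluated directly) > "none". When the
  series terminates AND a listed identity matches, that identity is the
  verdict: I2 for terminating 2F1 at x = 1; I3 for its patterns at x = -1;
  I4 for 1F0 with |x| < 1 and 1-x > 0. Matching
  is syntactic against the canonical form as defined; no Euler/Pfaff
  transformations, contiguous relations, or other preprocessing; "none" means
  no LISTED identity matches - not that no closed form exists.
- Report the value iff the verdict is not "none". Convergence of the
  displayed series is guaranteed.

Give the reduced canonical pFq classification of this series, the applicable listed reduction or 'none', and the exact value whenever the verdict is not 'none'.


Prefactor -\frac{3}{2}, argument 1: 2F1 with upper {-12, \frac{1}{3}} over lower {-\frac{5}{6}}. Verdict: this is Chu-Vandermonde (I2) (terminating 2F1 at x = 1 with n = 12, b = 1/3, c = -\frac{5}{6}). Exact value: \frac{204977223393}{260091827450}.

The tell: with t_0 = -\frac{3}{2}, factor the ratio over Q (C = -3/2): negated roots = parameters.
Step ratio: r(k) = 1 * (k-12) (k+\frac{1}{3}) / [(k-\frac{5}{6}) (k+1)] - poly over poly, x = 1 from leading terms; C = -\frac{3}{2} at k = 0.


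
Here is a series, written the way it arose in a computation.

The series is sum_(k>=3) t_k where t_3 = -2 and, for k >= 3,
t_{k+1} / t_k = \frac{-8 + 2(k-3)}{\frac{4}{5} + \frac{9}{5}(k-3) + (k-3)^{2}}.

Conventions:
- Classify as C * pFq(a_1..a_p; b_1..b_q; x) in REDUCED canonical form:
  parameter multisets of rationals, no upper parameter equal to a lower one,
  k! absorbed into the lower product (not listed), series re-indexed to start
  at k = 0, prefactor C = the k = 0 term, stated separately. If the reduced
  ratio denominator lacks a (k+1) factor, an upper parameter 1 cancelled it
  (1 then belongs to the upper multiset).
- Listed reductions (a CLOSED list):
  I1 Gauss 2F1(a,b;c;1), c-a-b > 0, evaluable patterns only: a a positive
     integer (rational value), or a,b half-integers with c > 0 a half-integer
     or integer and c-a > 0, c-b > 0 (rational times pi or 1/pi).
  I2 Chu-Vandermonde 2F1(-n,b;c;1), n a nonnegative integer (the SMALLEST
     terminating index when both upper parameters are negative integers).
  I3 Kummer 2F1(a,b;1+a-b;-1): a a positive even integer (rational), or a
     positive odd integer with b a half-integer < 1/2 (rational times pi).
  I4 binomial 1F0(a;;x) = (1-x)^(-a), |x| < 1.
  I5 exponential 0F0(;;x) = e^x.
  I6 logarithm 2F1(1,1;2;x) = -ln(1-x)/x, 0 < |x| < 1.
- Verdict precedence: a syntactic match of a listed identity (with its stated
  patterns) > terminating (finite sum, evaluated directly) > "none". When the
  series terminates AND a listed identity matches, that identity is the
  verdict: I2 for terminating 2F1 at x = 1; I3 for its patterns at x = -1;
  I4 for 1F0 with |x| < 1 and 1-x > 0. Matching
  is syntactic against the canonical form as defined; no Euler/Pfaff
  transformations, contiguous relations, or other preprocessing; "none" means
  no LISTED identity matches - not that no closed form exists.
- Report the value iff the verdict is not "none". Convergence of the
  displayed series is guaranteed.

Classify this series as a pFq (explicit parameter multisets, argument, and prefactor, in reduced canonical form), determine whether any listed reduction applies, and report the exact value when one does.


x = 2 here; the reduced form reads 1F1, upper {-4}, lower {\frac{4}{5}}, C = -2. Verdict: terminating - upper -4 stops the sum at k = 4; the 5 terms are added exactly. Its exact value is -\frac{206}{133}.

Key step: x = 2 and factor the ratio over Q (C = -2): negated roots = parameters.
Term ratio: r(k) = 2 * (k-4) / [(k+\frac{4}{5}) (k+1)] ; factor over Q: parameters, x = 2, and C = -2.


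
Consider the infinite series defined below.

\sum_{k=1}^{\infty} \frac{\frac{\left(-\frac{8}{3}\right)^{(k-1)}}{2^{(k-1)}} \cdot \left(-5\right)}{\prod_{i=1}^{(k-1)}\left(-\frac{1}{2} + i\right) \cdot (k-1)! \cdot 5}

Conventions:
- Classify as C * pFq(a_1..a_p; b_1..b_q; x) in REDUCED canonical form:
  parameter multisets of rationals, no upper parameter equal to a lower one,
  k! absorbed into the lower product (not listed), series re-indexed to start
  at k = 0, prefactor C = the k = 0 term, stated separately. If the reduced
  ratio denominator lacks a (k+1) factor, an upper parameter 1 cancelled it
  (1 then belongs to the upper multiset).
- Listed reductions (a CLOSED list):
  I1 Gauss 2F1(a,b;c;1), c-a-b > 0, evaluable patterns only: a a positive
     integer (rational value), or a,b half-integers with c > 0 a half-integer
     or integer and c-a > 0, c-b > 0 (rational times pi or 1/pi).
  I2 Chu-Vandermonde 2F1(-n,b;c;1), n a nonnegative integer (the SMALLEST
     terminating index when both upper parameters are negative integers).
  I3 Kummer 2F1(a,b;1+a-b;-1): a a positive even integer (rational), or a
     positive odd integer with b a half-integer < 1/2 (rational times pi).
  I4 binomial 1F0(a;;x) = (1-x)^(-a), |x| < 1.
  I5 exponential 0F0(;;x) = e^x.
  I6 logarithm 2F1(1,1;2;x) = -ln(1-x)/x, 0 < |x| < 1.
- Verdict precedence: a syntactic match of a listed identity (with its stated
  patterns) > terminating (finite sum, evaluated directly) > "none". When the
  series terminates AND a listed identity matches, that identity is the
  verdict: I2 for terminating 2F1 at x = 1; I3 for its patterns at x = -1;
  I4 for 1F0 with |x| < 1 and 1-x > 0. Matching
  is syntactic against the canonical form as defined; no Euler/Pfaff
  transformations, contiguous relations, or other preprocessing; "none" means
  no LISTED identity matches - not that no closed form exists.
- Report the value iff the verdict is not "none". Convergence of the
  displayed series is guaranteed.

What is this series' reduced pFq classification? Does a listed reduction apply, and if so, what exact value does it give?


With C = -1: the canonical form is 0F1(-; \frac{1}{2}; -\frac{4}{3}). Verdict: none here - no I1-I6 shape fits x = -\frac{4}{3} with lower {\frac{1}{2}}.

Structural cue: with t_0 = -1, the constant factors (C = -1, x = -4/3) combine into one prefactor.
Term ratio: r(k) = -\frac{4}{3} * 1 / [(k+\frac{1}{2}) (k+1)] - rational in k. x = -\frac{4}{3}; t_0 = -1; negate the roots.


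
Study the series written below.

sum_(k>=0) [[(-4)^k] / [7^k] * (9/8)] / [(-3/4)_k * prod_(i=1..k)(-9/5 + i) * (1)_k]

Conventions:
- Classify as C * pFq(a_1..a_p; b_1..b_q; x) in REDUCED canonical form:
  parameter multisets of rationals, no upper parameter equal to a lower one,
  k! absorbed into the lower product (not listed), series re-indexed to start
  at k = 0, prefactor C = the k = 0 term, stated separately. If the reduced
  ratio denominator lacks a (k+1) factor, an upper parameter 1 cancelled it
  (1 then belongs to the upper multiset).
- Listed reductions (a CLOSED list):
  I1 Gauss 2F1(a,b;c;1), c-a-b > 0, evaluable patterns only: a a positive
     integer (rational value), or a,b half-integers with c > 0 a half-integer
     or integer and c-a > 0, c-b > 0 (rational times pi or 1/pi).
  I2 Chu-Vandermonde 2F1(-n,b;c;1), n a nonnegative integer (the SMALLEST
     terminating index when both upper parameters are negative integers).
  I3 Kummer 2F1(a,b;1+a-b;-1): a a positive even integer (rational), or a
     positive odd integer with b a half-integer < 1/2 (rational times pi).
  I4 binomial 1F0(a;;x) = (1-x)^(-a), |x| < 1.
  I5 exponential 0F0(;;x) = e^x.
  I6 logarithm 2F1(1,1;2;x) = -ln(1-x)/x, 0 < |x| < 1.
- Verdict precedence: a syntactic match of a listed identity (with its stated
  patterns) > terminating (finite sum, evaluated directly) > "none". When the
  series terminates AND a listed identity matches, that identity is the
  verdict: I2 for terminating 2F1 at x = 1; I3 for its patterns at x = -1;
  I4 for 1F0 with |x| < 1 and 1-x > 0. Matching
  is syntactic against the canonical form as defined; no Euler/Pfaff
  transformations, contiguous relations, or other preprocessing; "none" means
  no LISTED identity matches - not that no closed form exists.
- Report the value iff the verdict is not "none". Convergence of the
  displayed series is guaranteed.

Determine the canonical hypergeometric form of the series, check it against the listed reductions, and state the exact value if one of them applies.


At argument -4/7: a 0F2 with upper {-}, lower {-4/5, -3/4}, scaled by C = 9/8. Verdict: none. Every listed pattern misses the 0F2 form at -4/7, upper {-}.

Structural cue: t_0 being 9/8, the lower running product (prefactor 9/8) is a rising factorial.
Term ratio: r(k) = (-4/7) * 1 / [(k-4/5) (k-3/4) (k+1)] - rational; roots negated = parameters, x = (-4/7), C = 9/8.


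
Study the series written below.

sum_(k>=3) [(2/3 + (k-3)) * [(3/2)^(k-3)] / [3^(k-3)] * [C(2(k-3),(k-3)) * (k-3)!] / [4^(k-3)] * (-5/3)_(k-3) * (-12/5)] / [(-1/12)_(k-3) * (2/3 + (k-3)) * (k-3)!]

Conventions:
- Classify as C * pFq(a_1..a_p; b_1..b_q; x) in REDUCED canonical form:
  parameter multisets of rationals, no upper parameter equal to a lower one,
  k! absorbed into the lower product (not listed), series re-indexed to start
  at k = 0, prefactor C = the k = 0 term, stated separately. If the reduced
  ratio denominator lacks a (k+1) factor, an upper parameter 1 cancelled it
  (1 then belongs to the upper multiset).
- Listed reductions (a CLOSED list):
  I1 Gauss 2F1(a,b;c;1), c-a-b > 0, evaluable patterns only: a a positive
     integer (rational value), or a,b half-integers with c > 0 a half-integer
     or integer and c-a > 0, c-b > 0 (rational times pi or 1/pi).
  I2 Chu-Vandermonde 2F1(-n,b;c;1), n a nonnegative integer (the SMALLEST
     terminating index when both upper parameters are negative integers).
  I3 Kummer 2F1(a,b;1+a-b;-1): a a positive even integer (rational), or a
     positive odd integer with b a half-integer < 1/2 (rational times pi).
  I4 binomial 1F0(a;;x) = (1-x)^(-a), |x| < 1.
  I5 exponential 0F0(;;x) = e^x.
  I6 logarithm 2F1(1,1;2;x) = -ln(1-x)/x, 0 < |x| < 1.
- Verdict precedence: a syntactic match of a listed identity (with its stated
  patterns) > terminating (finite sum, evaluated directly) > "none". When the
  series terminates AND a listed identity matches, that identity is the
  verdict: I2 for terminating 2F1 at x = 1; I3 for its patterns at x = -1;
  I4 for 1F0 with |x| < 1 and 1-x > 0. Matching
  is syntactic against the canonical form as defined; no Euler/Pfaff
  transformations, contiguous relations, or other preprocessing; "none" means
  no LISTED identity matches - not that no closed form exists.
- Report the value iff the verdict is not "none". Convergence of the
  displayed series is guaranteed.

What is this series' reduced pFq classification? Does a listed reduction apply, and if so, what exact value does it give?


Canonical form: C = -12/5 times 2F1 with upper {-5/3, 1/2}, lower {-1/12}, x = 1/2. Verdict: none. No listed pattern accepts 2F1(-5/3, 1/2; -1/12; 1/2).

First insight: x = (1/2) and the two k-th powers (prefactor -12/5) combine into one argument.
Adjacent-term ratio: r(k) = (1/2) * (k-5/3) (k+1/2) / [(k-1/12) (k+1)] ; factor over Q: parameters, x = (1/2), and C = -12/5.


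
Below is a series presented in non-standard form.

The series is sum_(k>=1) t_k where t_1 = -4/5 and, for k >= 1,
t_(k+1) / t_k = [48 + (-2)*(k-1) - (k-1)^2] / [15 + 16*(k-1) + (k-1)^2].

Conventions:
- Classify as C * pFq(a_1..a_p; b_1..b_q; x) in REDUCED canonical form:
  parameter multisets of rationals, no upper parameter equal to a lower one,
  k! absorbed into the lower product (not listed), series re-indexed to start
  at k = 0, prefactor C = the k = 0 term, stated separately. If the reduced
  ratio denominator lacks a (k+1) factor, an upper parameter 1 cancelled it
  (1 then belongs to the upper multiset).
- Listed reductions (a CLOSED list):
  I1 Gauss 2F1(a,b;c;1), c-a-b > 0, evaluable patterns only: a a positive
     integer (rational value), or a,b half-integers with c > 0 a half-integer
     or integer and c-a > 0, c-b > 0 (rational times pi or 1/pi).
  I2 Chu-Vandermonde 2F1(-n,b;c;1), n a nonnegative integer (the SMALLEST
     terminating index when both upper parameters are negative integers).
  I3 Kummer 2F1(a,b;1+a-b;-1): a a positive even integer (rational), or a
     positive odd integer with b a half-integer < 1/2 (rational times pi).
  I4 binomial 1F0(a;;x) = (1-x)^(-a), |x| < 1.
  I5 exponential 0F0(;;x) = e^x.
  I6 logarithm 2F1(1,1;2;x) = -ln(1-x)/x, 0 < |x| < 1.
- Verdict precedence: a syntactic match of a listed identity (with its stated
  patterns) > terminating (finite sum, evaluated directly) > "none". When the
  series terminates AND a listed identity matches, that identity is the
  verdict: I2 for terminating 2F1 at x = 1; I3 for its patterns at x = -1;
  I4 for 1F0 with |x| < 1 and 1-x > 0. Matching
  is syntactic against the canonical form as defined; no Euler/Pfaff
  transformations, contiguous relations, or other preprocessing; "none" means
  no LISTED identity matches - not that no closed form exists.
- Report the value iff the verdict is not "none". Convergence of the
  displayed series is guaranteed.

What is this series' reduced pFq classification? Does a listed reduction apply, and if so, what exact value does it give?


With C = -4/5: the canonical form is 2F1(-6, 8; 15; -1). Verdict: the Kummer evaluation I3 applies (x = -1; c = 15 equals 1+a-b for upper {-6, 8}: listed pattern). Exact value: -286/25.

The tell: t_0 = -4/5 here, and factor the ratio over Q (C = -4/5): negated roots = parameters.
Consecutive-term ratio: r(k) = (-1) * (k-6) (k+8) / [(k+15) (k+1)] - poly over poly, x = (-1) from leading terms; C = -4/5 at k = 0.


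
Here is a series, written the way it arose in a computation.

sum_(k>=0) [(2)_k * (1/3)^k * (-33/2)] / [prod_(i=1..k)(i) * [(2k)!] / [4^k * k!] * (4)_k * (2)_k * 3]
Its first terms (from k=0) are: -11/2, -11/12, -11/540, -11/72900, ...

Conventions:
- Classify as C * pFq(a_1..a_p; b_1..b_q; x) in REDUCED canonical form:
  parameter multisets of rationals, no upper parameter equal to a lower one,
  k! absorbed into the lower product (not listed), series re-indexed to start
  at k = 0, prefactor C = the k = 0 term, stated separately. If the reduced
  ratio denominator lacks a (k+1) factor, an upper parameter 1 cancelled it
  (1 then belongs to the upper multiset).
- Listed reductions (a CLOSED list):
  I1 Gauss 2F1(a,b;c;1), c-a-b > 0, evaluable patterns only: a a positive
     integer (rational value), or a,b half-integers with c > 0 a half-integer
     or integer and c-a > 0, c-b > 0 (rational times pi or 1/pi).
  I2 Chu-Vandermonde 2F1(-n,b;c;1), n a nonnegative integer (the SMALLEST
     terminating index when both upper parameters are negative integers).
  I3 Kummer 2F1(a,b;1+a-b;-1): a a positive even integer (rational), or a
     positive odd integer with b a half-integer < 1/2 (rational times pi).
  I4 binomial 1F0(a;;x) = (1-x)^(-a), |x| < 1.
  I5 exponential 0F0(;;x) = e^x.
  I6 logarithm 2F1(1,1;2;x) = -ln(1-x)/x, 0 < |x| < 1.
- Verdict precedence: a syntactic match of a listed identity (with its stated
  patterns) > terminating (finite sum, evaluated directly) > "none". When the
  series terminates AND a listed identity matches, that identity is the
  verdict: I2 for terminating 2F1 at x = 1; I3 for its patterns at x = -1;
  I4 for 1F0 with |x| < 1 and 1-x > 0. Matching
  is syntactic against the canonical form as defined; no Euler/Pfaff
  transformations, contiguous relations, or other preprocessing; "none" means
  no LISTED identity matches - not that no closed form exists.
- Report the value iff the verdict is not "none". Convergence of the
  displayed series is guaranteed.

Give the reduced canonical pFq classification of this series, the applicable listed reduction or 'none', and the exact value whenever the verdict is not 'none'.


Prefactor -11/2, argument 1/3: 0F2 with upper {-} over lower {1/2, 4}. Verdict: none - this 0F2 at x = 1/3 matches no listed pattern, and upper {-} holds no stopper.

Structural cue: t_0 being -11/2, the constant factors (prefactor -11/2) combine into one prefactor.
Step ratio: r(k) = (1/3) * 1 / [(k+1/2) (k+4) (k+1)] - rational in k, leading ratio (1/3); with t_0 = -11/2, classification follows.


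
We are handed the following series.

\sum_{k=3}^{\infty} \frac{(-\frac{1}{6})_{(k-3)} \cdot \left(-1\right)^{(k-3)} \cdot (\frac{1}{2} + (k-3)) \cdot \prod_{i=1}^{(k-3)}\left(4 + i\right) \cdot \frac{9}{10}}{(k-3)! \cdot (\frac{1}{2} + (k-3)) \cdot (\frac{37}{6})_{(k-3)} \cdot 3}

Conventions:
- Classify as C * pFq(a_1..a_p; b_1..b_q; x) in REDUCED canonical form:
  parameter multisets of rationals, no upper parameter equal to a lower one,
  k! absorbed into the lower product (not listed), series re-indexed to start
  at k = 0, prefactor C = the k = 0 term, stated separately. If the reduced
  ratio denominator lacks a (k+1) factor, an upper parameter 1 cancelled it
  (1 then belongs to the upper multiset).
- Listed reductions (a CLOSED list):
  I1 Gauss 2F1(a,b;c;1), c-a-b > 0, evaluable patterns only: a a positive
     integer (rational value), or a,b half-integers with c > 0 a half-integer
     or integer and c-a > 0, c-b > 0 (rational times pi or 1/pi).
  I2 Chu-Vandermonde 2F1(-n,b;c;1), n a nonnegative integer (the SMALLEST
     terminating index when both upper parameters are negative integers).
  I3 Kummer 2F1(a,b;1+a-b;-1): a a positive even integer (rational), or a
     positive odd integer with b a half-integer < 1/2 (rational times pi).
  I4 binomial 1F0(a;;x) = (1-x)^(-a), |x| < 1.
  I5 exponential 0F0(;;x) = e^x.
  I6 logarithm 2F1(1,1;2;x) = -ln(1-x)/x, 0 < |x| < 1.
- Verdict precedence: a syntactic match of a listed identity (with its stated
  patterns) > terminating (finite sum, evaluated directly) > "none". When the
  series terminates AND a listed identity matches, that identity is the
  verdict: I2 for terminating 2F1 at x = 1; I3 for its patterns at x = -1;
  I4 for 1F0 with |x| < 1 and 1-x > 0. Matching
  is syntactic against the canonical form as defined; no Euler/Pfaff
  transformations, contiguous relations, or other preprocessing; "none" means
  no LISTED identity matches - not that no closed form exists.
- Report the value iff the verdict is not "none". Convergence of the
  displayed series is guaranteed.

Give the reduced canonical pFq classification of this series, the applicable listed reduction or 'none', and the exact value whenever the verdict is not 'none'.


Classification (C = \frac{3}{10}): 2F1 with upper {-\frac{1}{6}, 5}, lower {\frac{37}{6}}, argument x = -1. Verdict: none (x = -1): each listed identity misses the multisets {-\frac{1}{6}, 5} ; {\frac{37}{6}}.

The tell: t_0 being \frac{3}{10}, k + 1/2 divides numerator and denominator alike; prefactor 3/10 after cancelling.
Ratio: r(k) = -1 * (k-\frac{1}{6}) (k+5) / [(k+\frac{37}{6}) (k+1)] - rational in k, leading ratio -1; with t_0 = \frac{3}{10}, classification follows.


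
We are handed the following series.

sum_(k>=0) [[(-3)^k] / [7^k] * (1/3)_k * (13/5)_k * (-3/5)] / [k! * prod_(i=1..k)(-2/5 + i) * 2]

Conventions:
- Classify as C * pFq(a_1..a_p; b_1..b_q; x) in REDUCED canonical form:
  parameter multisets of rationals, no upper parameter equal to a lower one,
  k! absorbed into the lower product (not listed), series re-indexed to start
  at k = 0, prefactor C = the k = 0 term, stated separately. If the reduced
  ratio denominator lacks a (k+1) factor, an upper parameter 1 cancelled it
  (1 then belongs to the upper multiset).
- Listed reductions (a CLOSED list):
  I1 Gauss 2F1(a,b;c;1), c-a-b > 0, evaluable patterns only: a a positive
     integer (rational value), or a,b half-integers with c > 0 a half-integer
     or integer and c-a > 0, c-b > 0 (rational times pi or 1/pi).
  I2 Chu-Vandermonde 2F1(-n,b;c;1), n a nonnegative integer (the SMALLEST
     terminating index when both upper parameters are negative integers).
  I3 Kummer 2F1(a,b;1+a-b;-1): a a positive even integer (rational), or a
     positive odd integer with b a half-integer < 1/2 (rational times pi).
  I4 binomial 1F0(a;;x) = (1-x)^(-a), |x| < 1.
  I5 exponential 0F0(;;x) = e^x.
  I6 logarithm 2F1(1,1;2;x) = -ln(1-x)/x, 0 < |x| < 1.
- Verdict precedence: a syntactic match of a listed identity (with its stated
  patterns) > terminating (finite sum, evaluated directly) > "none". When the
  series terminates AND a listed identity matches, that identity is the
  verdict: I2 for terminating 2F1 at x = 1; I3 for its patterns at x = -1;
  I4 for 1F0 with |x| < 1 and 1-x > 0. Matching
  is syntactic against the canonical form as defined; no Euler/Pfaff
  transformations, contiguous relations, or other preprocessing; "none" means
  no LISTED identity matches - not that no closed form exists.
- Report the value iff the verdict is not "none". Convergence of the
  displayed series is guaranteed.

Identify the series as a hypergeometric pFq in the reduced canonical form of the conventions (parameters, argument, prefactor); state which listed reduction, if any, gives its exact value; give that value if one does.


Canonical form: C = -3/10 times 2F1 with upper {1/3, 13/5}, lower {3/5}, x = -3/7. Verdict: none - at argument -3/7 the multisets {1/3, 13/5} ; {3/5} match no listed identity.

Key step: t_0 = -3/10 here, and the lower running product (prefactor -3/10) is a rising factorial.
Ratio: r(k) = (-3/7) * (k+1/3) (k+13/5) / [(k+3/5) (k+1)] - poly over poly, x = (-3/7) from leading terms; C = -3/10 at k = 0.


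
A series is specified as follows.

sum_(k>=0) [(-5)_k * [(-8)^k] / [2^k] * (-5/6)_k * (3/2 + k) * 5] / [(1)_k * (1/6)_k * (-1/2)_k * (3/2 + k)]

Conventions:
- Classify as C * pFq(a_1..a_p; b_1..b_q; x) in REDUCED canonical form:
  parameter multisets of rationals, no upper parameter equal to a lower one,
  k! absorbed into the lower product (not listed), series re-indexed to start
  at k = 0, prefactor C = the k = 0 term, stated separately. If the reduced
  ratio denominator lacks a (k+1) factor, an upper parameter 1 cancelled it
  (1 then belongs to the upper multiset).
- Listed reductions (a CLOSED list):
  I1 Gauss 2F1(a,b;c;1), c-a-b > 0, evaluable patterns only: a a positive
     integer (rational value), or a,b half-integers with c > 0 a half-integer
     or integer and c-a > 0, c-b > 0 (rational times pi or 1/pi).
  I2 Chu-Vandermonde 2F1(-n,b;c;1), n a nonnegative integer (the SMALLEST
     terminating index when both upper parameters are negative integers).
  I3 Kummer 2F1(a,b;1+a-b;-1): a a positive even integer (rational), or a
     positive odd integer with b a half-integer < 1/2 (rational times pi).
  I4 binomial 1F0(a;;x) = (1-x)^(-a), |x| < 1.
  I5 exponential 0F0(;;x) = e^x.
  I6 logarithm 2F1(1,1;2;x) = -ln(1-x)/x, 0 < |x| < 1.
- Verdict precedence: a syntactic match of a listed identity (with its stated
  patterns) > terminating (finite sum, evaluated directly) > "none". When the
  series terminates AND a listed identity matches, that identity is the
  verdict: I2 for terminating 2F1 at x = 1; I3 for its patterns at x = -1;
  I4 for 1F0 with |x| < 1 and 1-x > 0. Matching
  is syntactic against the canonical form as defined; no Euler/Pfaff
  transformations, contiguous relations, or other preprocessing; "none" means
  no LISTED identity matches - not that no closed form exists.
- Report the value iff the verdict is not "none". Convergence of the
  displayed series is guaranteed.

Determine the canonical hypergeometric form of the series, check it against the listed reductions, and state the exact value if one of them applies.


Key step: t_0 being 5, the two k-th powers (C = 5, x = -4) combine into one argument.
Consecutive-term ratio: r(k) = (-4) * (k-5) (k-5/6) / [(k-1/2) (k+1/6) (k+1)] ; factor over Q: parameters, x = (-4), and C = 5.

Prefactor 5, argument -4: 2F2 with upper {-5, -5/6} over lower {-1/2, 1/6}. Verdict: terminating (-5 upstairs). 6 nonzero terms in all; added directly. Exact value: 225150371/25935.


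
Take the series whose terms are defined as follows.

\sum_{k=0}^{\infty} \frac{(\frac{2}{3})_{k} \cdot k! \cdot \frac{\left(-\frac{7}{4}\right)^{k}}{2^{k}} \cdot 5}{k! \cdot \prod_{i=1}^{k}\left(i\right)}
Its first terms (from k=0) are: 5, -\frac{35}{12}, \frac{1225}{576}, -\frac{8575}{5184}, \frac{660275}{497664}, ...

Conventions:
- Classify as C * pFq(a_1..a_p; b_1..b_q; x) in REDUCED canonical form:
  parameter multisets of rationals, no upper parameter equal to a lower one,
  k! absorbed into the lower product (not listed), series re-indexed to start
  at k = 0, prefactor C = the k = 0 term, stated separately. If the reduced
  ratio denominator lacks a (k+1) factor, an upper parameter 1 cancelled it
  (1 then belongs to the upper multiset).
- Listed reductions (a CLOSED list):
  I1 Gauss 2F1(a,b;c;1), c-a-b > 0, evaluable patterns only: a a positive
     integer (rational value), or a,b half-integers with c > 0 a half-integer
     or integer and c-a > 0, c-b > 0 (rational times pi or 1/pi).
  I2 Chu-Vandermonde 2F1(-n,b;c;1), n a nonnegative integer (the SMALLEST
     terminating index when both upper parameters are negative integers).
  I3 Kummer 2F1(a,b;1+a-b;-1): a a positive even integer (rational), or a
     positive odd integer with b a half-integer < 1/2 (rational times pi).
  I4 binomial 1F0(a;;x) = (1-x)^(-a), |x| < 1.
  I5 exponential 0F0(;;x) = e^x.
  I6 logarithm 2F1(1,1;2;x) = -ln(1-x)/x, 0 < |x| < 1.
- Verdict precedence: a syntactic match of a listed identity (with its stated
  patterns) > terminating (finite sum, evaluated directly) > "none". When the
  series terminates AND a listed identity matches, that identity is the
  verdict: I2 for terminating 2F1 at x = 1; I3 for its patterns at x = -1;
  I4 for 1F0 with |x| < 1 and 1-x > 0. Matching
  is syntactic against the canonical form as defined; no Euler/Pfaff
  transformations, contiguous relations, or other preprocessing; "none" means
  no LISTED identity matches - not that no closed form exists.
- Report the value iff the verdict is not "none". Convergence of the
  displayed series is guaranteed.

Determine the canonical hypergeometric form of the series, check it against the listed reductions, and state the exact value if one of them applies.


Reduced: x = -\frac{7}{8}, 1F0, upper = {\frac{2}{3}}, lower = {-}, C = 5. Verdict: binomial (I4) matches (the 1F0 binomial series: exponent -2/3, x = -\frac{7}{8}). Its exact value is 5 \cdot \left(\frac{15}{8}\right)^{-\frac{2}{3}}.

Key step: with t_0 = 5, the parameter 1 appears in both the upper and lower lists and cancels.
Adjacent-term ratio: r(k) = -\frac{7}{8} * (k+\frac{2}{3}) / [(k+1)] - poly over poly, x = -\frac{7}{8} from leading terms; C = 5 at k = 0.


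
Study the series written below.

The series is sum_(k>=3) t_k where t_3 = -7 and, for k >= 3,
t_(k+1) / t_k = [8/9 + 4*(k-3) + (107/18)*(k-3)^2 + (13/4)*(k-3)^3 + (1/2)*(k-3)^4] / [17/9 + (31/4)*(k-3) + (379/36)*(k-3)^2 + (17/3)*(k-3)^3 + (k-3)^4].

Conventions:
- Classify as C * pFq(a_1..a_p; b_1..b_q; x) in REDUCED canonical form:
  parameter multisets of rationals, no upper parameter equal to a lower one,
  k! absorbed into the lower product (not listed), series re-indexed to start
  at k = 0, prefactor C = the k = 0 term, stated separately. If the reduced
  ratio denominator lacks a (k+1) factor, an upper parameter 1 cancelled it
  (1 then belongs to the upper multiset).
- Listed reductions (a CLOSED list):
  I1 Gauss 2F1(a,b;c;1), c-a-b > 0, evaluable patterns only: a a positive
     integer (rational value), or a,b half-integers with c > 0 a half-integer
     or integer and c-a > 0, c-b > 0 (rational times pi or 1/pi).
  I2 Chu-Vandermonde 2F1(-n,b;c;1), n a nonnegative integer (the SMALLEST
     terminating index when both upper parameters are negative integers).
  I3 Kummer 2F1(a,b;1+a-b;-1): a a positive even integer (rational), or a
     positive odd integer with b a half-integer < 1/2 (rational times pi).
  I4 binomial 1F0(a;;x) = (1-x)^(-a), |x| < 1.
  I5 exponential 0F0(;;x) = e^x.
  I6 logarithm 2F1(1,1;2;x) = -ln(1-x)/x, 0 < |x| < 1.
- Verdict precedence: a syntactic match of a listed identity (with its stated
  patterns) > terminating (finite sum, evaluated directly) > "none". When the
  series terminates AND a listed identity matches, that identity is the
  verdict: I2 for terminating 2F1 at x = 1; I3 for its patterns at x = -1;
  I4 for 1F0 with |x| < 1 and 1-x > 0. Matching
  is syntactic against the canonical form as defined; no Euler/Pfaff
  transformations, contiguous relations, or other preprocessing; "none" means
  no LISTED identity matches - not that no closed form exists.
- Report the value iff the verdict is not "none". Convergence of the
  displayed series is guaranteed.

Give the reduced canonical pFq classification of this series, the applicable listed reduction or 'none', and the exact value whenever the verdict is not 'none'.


x = 1/2 here; the reduced form reads 2F1, upper {2/3, 4}, lower {17/6}, C = -7. Verdict: none here - no I1-I6 shape fits x = 1/2 with lower {17/6}.

First insight: t_0 = -7 here, and the parameter 4/3 appears in both the upper and lower lists and cancels (alongside the other common factor).
Adjacent-term ratio: r(k) = (1/2) * (k+2/3) (k+4) / [(k+17/6) (k+1)] - rational in k, leading ratio (1/2); with t_0 = -7, classification follows.


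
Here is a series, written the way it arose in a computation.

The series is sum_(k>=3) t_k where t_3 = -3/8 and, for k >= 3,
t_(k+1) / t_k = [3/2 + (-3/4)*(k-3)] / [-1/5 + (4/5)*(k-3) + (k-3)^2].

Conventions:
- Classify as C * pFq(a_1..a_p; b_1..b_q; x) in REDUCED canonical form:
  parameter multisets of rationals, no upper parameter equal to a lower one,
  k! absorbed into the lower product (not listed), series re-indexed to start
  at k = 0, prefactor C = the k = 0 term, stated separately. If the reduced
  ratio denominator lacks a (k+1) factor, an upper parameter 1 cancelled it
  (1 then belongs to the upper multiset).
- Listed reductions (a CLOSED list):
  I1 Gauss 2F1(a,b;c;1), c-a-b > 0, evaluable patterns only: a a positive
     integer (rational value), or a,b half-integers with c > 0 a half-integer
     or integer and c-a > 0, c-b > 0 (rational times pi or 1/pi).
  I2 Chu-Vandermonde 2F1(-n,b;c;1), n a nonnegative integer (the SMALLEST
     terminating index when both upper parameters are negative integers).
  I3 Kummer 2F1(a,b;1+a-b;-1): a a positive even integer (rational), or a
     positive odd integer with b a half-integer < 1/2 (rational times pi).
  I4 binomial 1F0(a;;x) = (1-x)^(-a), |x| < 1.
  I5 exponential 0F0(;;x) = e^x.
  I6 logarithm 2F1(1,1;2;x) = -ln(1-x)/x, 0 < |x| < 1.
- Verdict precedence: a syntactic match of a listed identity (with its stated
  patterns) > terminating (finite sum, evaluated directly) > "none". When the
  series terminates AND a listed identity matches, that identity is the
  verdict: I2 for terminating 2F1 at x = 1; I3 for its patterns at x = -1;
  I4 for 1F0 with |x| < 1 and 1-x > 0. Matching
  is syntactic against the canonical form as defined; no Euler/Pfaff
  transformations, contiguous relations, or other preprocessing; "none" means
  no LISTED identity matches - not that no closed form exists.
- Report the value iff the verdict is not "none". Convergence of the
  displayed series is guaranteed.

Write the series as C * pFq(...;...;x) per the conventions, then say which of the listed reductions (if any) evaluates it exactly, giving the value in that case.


At argument -3/4: a 1F1 with upper {-2}, lower {-1/5}, scaled by C = -3/8. Verdict: terminating - upper -2 stops the sum at k = 2; the 3 terms are added exactly. Sum: 1923/512.

Key step: t_0 = -3/8 here, and the expanded ratio factors over Q; prefactor -3/8, roots give parameters.
Adjacent-term ratio: r(k) = (-3/4) * (k-2) / [(k-1/5) (k+1)] ; factor over Q: parameters, x = (-3/4), and C = -3/8.


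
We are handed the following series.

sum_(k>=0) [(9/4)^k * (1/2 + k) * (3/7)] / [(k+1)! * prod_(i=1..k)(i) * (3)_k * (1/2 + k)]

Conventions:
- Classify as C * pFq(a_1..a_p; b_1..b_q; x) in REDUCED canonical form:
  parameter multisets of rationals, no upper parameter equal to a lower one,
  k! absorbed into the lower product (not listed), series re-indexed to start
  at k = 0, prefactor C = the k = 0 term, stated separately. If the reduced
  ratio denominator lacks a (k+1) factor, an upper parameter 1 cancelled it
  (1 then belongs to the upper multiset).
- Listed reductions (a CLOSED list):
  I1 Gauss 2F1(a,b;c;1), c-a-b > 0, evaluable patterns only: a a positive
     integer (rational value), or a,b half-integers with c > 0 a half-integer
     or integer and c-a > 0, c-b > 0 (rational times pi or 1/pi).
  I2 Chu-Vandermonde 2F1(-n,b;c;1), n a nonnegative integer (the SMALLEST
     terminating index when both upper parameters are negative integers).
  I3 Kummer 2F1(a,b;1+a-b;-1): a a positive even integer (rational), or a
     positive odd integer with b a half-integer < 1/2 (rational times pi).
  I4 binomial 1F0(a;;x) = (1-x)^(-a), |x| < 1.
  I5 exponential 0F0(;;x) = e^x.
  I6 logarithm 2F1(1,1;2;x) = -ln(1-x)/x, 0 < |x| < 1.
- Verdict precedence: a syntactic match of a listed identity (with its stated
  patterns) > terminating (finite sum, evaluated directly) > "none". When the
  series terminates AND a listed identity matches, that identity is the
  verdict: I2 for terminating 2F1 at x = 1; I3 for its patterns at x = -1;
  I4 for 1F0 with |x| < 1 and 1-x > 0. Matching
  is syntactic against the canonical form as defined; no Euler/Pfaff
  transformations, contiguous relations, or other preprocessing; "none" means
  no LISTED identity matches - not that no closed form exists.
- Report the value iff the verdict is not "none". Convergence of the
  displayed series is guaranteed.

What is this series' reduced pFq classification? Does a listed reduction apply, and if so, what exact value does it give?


Prefactor 3/7, argument 9/4: 0F2 with upper {-} over lower {2, 3}. Verdict: none. Every listed pattern misses the 0F2 form at 9/4, upper {-}.

First insight: with t_0 = 3/7, the denominator's factorial ratio (prefactor 3/7) is a lower Pochhammer.
Ratio: r(k) = (9/4) * 1 / [(k+2) (k+3) (k+1)] - poly over poly, x = (9/4) from leading terms; C = 3/7 at k = 0.


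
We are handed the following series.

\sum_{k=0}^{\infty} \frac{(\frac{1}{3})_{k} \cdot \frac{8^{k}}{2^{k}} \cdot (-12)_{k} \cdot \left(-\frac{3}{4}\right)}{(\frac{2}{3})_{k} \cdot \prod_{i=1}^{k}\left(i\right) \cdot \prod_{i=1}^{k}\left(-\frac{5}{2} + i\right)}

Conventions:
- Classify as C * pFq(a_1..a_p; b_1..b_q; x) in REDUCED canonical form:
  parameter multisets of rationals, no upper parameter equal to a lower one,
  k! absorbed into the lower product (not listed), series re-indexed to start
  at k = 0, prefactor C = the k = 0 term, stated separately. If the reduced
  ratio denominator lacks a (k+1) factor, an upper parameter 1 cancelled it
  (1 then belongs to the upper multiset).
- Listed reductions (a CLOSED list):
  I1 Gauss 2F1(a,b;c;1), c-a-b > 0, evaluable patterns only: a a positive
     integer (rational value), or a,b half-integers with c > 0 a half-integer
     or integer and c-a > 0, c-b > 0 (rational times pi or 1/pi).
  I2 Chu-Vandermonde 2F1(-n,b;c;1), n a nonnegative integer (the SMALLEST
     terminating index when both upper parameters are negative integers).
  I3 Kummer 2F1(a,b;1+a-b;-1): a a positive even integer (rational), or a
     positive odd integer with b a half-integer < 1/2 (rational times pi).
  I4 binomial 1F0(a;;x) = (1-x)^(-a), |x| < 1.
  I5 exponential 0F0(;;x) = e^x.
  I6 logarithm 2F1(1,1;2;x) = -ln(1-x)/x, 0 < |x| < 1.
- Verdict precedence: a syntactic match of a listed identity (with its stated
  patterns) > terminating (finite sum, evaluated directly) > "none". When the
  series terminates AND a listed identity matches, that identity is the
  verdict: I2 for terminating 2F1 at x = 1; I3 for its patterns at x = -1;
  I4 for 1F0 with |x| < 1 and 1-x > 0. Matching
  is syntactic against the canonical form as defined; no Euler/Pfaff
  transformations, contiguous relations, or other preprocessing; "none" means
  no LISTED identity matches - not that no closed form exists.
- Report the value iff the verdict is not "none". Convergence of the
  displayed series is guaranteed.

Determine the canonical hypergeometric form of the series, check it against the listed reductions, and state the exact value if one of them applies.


The series (x = 4) is 2F2: upper {-12, \frac{1}{3}}, lower {-\frac{3}{2}, \frac{2}{3}}, prefactor -\frac{3}{4}. Verdict: terminating - upper parameter -12 makes this a finite sum (last index 12), evaluated exactly. Sum: \frac{1100425186453}{13590797220}.

The tell: with t_0 = -\frac{3}{4}, the two k-th powers (C = -3/4) combine into one argument.
Term ratio: r(k) = 4 * (k-12) (k+\frac{1}{3}) / [(k-\frac{3}{2}) (k+\frac{2}{3}) (k+1)] - rational; roots negated = parameters, x = 4, C = -\frac{3}{4}.
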